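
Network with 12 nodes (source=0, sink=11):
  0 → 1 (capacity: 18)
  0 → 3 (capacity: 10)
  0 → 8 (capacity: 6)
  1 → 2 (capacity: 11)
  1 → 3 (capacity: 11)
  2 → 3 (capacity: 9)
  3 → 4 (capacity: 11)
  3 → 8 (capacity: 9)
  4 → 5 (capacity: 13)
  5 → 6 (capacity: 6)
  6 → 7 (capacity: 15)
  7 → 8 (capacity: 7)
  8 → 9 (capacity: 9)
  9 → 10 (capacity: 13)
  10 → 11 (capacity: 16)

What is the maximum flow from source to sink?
Maximum flow = 9

Max flow: 9

Flow assignment:
  0 → 1: 7/18
  0 → 3: 2/10
  1 → 3: 7/11
  3 → 4: 6/11
  3 → 8: 3/9
  4 → 5: 6/13
  5 → 6: 6/6
  6 → 7: 6/15
  7 → 8: 6/7
  8 → 9: 9/9
  9 → 10: 9/13
  10 → 11: 9/16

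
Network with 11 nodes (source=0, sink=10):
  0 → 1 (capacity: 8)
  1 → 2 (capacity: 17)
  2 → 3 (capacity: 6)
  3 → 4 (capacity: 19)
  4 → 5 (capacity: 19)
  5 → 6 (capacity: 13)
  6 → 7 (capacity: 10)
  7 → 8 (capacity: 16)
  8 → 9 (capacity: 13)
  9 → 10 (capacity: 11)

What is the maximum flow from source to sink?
Maximum flow = 6

Max flow: 6

Flow assignment:
  0 → 1: 6/8
  1 → 2: 6/17
  2 → 3: 6/6
  3 → 4: 6/19
  4 → 5: 6/19
  5 → 6: 6/13
  6 → 7: 6/10
  7 → 8: 6/16
  8 → 9: 6/13
  9 → 10: 6/11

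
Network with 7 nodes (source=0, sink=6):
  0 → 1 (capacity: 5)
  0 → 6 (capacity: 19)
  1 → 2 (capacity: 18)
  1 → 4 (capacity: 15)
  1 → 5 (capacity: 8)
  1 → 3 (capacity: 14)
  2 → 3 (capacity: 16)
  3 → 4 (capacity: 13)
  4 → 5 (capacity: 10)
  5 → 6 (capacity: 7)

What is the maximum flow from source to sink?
Maximum flow = 24

Max flow: 24

Flow assignment:
  0 → 1: 5/5
  0 → 6: 19/19
  1 → 5: 5/8
  5 → 6: 5/7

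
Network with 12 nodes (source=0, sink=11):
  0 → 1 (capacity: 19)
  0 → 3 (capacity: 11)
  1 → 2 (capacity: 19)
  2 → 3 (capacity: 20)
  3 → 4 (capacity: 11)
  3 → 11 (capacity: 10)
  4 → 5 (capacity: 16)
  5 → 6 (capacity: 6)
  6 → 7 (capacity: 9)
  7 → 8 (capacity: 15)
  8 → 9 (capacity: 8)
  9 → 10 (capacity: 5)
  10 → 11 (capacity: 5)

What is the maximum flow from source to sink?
Maximum flow = 15

Max flow: 15

Flow assignment:
  0 → 1: 15/19
  1 → 2: 15/19
  2 → 3: 15/20
  3 → 4: 5/11
  3 → 11: 10/10
  4 → 5: 5/16
  5 → 6: 5/6
  6 → 7: 5/9
  7 → 8: 5/15
  8 → 9: 5/8
  9 → 10: 5/5
  10 → 11: 5/5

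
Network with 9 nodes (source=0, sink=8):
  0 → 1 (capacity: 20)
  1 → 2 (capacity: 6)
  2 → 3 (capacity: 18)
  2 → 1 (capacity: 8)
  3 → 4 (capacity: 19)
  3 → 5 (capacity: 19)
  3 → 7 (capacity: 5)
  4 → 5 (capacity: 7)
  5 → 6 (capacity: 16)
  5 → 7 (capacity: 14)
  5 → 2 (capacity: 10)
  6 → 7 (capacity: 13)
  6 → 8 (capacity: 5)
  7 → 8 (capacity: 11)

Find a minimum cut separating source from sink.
Min cut value = 6, edges: (1,2)

Min cut value: 6
Partition: S = [0, 1], T = [2, 3, 4, 5, 6, 7, 8]
Cut edges: (1,2)

By max-flow min-cut theorem, max flow = min cut = 6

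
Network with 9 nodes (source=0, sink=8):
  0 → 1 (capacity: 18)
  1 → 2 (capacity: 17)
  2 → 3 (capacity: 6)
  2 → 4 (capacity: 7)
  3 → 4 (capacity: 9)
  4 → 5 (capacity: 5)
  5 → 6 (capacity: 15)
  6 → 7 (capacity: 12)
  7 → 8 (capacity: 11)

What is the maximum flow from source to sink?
Maximum flow = 5

Max flow: 5

Flow assignment:
  0 → 1: 5/18
  1 → 2: 5/17
  2 → 4: 5/7
  4 → 5: 5/5
  5 → 6: 5/15
  6 → 7: 5/12
  7 → 8: 5/11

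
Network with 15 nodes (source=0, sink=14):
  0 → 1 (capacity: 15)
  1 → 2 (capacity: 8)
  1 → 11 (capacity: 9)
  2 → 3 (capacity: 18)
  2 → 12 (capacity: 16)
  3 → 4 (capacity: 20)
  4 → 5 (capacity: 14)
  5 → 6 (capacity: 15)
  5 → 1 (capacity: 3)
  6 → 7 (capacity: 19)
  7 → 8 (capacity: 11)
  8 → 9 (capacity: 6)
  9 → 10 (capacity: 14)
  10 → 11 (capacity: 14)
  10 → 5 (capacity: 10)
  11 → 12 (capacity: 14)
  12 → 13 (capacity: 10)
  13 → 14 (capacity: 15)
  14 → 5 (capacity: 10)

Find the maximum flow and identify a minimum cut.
Max flow = 10, Min cut edges: (12,13)

Maximum flow: 10
Minimum cut: (12,13)
Partition: S = [0, 1, 2, 3, 4, 5, 6, 7, 8, 9, 10, 11, 12], T = [13, 14]

Max-flow min-cut theorem verified: both equal 10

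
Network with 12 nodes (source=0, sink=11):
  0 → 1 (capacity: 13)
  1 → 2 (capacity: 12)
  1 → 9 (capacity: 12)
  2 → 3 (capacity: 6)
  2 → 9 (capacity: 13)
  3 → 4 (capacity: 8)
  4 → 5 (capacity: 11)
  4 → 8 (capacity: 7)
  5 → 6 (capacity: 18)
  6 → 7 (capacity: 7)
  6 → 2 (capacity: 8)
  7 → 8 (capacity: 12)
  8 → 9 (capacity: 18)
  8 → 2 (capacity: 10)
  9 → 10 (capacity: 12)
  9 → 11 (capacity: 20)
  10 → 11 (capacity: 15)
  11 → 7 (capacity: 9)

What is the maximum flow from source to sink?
Maximum flow = 13

Max flow: 13

Flow assignment:
  0 → 1: 13/13
  1 → 2: 1/12
  1 → 9: 12/12
  2 → 9: 1/13
  9 → 11: 13/20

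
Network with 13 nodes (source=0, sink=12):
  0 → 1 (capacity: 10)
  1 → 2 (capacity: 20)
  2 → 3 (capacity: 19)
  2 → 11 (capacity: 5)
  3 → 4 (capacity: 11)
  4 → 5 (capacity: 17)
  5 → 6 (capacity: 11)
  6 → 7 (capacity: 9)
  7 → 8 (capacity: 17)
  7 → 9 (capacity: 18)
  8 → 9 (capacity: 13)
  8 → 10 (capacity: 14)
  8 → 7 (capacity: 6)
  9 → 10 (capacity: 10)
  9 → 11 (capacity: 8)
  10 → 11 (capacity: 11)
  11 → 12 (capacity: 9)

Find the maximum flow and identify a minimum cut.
Max flow = 9, Min cut edges: (11,12)

Maximum flow: 9
Minimum cut: (11,12)
Partition: S = [0, 1, 2, 3, 4, 5, 6, 7, 8, 9, 10, 11], T = [12]

Max-flow min-cut theorem verified: both equal 9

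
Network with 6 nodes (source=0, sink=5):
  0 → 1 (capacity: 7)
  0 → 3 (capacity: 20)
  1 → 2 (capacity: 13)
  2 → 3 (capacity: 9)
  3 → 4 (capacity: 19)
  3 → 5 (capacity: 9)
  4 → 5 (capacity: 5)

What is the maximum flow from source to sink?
Maximum flow = 14

Max flow: 14

Flow assignment:
  0 → 1: 7/7
  0 → 3: 7/20
  1 → 2: 7/13
  2 → 3: 7/9
  3 → 4: 5/19
  3 → 5: 9/9
  4 → 5: 5/5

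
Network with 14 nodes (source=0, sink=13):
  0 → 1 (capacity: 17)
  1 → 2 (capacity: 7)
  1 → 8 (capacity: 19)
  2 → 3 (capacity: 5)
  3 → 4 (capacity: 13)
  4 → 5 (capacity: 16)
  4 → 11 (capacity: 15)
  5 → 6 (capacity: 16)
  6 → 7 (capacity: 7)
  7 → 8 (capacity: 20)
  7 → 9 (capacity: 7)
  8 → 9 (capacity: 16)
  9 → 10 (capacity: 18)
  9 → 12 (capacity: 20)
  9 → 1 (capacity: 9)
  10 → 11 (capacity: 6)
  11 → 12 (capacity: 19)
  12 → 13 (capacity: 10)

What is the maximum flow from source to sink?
Maximum flow = 10

Max flow: 10

Flow assignment:
  0 → 1: 10/17
  1 → 2: 1/7
  1 → 8: 16/19
  2 → 3: 1/5
  3 → 4: 1/13
  4 → 11: 1/15
  8 → 9: 16/16
  9 → 12: 9/20
  9 → 1: 7/9
  11 → 12: 1/19
  12 → 13: 10/10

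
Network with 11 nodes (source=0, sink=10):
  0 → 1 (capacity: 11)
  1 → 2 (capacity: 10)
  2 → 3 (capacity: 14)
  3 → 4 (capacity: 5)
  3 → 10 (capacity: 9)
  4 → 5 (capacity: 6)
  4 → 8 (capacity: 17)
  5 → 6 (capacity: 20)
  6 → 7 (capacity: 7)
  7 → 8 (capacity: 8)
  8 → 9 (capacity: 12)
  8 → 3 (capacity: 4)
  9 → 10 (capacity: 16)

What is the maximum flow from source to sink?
Maximum flow = 10

Max flow: 10

Flow assignment:
  0 → 1: 10/11
  1 → 2: 10/10
  2 → 3: 10/14
  3 → 4: 1/5
  3 → 10: 9/9
  4 → 8: 1/17
  8 → 9: 1/12
  9 → 10: 1/16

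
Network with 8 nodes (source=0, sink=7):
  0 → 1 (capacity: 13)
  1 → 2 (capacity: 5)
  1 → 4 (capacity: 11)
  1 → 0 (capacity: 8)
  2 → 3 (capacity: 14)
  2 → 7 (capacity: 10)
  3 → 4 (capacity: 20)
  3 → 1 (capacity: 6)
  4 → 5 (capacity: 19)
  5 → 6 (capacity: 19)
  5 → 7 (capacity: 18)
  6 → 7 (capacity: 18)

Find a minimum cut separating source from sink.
Min cut value = 13, edges: (0,1)

Min cut value: 13
Partition: S = [0], T = [1, 2, 3, 4, 5, 6, 7]
Cut edges: (0,1)

By max-flow min-cut theorem, max flow = min cut = 13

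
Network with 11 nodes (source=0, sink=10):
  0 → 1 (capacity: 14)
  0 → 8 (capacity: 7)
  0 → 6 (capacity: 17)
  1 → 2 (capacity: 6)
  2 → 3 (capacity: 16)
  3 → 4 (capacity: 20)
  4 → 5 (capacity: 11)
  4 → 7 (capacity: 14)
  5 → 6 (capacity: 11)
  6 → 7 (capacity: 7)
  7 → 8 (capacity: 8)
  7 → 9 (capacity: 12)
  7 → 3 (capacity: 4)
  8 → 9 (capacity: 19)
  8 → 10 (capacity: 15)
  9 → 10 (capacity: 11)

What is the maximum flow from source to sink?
Maximum flow = 20

Max flow: 20

Flow assignment:
  0 → 1: 6/14
  0 → 8: 7/7
  0 → 6: 7/17
  1 → 2: 6/6
  2 → 3: 6/16
  3 → 4: 6/20
  4 → 7: 6/14
  6 → 7: 7/7
  7 → 8: 8/8
  7 → 9: 5/12
  8 → 10: 15/15
  9 → 10: 5/11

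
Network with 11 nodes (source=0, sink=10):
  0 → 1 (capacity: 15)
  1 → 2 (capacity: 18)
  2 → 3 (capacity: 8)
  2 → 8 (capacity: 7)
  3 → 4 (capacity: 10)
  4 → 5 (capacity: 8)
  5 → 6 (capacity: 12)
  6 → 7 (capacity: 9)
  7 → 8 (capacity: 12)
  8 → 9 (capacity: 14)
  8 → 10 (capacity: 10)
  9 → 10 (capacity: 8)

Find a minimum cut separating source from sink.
Min cut value = 15, edges: (2,8), (4,5)

Min cut value: 15
Partition: S = [0, 1, 2, 3, 4], T = [5, 6, 7, 8, 9, 10]
Cut edges: (2,8), (4,5)

By max-flow min-cut theorem, max flow = min cut = 15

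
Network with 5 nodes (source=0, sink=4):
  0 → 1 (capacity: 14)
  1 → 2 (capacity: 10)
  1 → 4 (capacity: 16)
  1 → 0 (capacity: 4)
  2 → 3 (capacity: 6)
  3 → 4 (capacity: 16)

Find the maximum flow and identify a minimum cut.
Max flow = 14, Min cut edges: (0,1)

Maximum flow: 14
Minimum cut: (0,1)
Partition: S = [0], T = [1, 2, 3, 4]

Max-flow min-cut theorem verified: both equal 14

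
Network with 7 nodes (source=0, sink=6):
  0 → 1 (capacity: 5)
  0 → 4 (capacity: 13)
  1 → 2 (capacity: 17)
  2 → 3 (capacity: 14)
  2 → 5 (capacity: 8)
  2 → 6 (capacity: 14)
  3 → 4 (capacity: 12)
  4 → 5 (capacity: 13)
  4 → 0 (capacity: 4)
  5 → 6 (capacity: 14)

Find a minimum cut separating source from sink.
Min cut value = 18, edges: (0,1), (4,5)

Min cut value: 18
Partition: S = [0, 3, 4], T = [1, 2, 5, 6]
Cut edges: (0,1), (4,5)

By max-flow min-cut theorem, max flow = min cut = 18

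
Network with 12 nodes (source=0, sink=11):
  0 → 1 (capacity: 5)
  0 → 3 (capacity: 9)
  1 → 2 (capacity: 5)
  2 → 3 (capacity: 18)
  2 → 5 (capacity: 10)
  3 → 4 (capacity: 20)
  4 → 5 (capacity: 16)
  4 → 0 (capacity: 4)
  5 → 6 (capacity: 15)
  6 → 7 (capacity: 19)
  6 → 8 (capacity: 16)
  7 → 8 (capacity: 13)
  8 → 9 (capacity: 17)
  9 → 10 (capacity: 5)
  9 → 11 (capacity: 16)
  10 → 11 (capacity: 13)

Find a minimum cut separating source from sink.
Min cut value = 14, edges: (0,3), (1,2)

Min cut value: 14
Partition: S = [0, 1], T = [2, 3, 4, 5, 6, 7, 8, 9, 10, 11]
Cut edges: (0,3), (1,2)

By max-flow min-cut theorem, max flow = min cut = 14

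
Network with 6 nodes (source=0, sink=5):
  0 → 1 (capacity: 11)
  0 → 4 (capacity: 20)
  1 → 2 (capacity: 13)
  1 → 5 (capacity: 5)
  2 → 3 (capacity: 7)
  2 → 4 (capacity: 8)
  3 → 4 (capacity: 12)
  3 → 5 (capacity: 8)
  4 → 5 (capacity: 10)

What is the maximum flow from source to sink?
Maximum flow = 21

Max flow: 21

Flow assignment:
  0 → 1: 11/11
  0 → 4: 10/20
  1 → 2: 6/13
  1 → 5: 5/5
  2 → 3: 6/7
  3 → 5: 6/8
  4 → 5: 10/10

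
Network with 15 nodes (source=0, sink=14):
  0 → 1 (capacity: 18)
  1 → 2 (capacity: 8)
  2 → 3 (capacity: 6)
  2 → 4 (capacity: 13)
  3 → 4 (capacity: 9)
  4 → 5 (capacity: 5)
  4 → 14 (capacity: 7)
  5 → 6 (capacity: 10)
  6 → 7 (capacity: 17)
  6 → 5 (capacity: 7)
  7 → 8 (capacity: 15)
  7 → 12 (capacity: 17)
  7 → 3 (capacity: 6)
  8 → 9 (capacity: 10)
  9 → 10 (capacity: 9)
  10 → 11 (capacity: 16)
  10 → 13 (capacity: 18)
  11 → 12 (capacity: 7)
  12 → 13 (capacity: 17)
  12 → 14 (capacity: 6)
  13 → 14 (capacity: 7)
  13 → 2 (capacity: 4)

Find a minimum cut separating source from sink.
Min cut value = 8, edges: (1,2)

Min cut value: 8
Partition: S = [0, 1], T = [2, 3, 4, 5, 6, 7, 8, 9, 10, 11, 12, 13, 14]
Cut edges: (1,2)

By max-flow min-cut theorem, max flow = min cut = 8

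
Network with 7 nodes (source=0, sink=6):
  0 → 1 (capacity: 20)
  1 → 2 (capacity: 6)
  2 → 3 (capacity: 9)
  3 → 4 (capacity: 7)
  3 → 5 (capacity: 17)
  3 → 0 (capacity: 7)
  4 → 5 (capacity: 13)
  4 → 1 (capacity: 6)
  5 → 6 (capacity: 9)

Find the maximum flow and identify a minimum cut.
Max flow = 6, Min cut edges: (1,2)

Maximum flow: 6
Minimum cut: (1,2)
Partition: S = [0, 1], T = [2, 3, 4, 5, 6]

Max-flow min-cut theorem verified: both equal 6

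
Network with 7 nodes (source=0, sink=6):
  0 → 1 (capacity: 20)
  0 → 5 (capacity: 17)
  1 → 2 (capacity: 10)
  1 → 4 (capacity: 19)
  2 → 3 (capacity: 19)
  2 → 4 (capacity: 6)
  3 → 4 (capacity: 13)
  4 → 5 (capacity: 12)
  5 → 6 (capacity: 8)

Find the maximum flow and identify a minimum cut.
Max flow = 8, Min cut edges: (5,6)

Maximum flow: 8
Minimum cut: (5,6)
Partition: S = [0, 1, 2, 3, 4, 5], T = [6]

Max-flow min-cut theorem verified: both equal 8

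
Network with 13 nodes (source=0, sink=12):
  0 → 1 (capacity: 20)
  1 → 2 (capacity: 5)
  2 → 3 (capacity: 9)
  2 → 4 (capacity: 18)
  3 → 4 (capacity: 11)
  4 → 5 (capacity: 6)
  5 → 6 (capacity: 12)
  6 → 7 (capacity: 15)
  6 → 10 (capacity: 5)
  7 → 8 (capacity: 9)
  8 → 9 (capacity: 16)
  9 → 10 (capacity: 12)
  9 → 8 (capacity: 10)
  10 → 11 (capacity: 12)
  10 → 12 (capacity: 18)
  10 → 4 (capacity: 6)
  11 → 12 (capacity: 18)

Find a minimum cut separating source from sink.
Min cut value = 5, edges: (1,2)

Min cut value: 5
Partition: S = [0, 1], T = [2, 3, 4, 5, 6, 7, 8, 9, 10, 11, 12]
Cut edges: (1,2)

By max-flow min-cut theorem, max flow = min cut = 5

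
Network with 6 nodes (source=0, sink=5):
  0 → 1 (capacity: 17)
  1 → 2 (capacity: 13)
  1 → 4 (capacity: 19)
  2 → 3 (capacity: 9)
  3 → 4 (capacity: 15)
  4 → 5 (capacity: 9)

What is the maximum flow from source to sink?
Maximum flow = 9

Max flow: 9

Flow assignment:
  0 → 1: 9/17
  1 → 4: 9/19
  4 → 5: 9/9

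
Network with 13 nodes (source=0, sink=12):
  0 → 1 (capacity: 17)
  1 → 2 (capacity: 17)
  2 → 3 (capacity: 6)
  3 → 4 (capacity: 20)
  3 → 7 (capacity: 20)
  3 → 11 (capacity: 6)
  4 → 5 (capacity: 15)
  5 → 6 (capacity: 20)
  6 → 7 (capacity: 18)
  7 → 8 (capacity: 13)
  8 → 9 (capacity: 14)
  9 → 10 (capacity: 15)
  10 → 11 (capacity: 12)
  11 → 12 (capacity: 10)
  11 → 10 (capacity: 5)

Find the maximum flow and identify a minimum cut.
Max flow = 6, Min cut edges: (2,3)

Maximum flow: 6
Minimum cut: (2,3)
Partition: S = [0, 1, 2], T = [3, 4, 5, 6, 7, 8, 9, 10, 11, 12]

Max-flow min-cut theorem verified: both equal 6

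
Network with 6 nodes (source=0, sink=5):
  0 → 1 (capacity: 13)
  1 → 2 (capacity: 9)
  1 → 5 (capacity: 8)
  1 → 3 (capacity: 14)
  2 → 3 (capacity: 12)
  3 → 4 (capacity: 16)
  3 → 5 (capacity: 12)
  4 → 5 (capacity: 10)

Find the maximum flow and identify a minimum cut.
Max flow = 13, Min cut edges: (0,1)

Maximum flow: 13
Minimum cut: (0,1)
Partition: S = [0], T = [1, 2, 3, 4, 5]

Max-flow min-cut theorem verified: both equal 13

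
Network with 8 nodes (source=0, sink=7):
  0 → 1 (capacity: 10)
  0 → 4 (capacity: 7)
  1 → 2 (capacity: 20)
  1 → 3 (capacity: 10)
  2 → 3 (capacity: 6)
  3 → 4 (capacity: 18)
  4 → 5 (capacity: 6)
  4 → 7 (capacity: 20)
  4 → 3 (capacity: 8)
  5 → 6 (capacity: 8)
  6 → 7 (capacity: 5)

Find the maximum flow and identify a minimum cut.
Max flow = 17, Min cut edges: (0,1), (0,4)

Maximum flow: 17
Minimum cut: (0,1), (0,4)
Partition: S = [0], T = [1, 2, 3, 4, 5, 6, 7]

Max-flow min-cut theorem verified: both equal 17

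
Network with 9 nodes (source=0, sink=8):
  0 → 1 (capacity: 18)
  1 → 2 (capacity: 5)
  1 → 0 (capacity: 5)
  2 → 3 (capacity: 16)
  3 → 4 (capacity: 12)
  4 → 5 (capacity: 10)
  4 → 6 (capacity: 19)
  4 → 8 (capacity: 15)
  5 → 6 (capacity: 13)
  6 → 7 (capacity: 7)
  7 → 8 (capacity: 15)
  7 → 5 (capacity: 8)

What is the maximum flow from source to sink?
Maximum flow = 5

Max flow: 5

Flow assignment:
  0 → 1: 5/18
  1 → 2: 5/5
  2 → 3: 5/16
  3 → 4: 5/12
  4 → 8: 5/15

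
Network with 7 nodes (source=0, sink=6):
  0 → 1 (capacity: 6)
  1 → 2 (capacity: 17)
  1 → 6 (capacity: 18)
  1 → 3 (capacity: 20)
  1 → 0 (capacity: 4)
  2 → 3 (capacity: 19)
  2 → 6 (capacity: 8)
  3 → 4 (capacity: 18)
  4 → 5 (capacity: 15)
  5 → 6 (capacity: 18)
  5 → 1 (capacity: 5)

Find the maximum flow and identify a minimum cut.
Max flow = 6, Min cut edges: (0,1)

Maximum flow: 6
Minimum cut: (0,1)
Partition: S = [0], T = [1, 2, 3, 4, 5, 6]

Max-flow min-cut theorem verified: both equal 6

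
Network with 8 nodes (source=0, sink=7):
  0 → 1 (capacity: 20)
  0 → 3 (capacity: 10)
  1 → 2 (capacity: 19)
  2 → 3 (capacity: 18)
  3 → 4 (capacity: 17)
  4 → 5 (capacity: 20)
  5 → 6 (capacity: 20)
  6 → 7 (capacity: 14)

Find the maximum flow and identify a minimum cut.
Max flow = 14, Min cut edges: (6,7)

Maximum flow: 14
Minimum cut: (6,7)
Partition: S = [0, 1, 2, 3, 4, 5, 6], T = [7]

Max-flow min-cut theorem verified: both equal 14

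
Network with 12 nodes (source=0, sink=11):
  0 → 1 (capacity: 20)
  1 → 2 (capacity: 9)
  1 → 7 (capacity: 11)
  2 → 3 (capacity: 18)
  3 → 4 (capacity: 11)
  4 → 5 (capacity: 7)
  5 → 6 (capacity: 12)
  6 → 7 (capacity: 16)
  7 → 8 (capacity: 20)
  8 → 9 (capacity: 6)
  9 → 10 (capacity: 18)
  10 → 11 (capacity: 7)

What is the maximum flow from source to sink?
Maximum flow = 6

Max flow: 6

Flow assignment:
  0 → 1: 6/20
  1 → 2: 6/9
  2 → 3: 6/18
  3 → 4: 6/11
  4 → 5: 6/7
  5 → 6: 6/12
  6 → 7: 6/16
  7 → 8: 6/20
  8 → 9: 6/6
  9 → 10: 6/18
  10 → 11: 6/7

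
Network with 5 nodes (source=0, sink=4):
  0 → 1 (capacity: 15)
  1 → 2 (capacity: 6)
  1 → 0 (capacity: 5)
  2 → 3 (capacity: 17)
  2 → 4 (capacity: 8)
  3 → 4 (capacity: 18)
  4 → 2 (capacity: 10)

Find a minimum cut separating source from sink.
Min cut value = 6, edges: (1,2)

Min cut value: 6
Partition: S = [0, 1], T = [2, 3, 4]
Cut edges: (1,2)

By max-flow min-cut theorem, max flow = min cut = 6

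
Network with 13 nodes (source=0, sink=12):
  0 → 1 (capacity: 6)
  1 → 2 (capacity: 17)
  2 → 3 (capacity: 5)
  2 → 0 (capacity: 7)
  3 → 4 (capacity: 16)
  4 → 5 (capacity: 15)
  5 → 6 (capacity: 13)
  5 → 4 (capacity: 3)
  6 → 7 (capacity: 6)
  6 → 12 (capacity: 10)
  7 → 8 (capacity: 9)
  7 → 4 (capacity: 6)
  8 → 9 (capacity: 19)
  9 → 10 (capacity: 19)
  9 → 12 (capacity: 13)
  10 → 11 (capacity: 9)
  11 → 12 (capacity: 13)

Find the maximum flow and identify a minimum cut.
Max flow = 5, Min cut edges: (2,3)

Maximum flow: 5
Minimum cut: (2,3)
Partition: S = [0, 1, 2], T = [3, 4, 5, 6, 7, 8, 9, 10, 11, 12]

Max-flow min-cut theorem verified: both equal 5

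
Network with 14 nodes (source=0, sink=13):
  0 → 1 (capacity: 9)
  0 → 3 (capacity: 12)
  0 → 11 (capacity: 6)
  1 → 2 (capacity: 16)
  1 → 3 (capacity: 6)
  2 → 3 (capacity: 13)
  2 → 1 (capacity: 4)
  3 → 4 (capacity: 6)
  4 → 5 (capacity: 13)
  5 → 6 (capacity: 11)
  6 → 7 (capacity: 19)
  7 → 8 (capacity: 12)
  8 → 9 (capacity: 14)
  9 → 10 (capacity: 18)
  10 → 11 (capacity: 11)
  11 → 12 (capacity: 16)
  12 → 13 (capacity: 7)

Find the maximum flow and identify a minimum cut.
Max flow = 7, Min cut edges: (12,13)

Maximum flow: 7
Minimum cut: (12,13)
Partition: S = [0, 1, 2, 3, 4, 5, 6, 7, 8, 9, 10, 11, 12], T = [13]

Max-flow min-cut theorem verified: both equal 7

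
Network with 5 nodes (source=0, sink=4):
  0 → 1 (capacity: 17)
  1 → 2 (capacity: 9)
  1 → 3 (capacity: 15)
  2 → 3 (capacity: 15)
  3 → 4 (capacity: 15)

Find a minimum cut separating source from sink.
Min cut value = 15, edges: (3,4)

Min cut value: 15
Partition: S = [0, 1, 2, 3], T = [4]
Cut edges: (3,4)

By max-flow min-cut theorem, max flow = min cut = 15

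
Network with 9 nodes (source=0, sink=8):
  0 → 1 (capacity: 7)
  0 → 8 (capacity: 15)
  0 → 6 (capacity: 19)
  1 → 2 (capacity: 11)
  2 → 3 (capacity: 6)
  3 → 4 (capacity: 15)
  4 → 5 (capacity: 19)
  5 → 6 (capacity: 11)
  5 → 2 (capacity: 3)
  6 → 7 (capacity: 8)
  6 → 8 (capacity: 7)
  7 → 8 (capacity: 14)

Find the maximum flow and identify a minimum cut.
Max flow = 30, Min cut edges: (0,8), (6,7), (6,8)

Maximum flow: 30
Minimum cut: (0,8), (6,7), (6,8)
Partition: S = [0, 1, 2, 3, 4, 5, 6], T = [7, 8]

Max-flow min-cut theorem verified: both equal 30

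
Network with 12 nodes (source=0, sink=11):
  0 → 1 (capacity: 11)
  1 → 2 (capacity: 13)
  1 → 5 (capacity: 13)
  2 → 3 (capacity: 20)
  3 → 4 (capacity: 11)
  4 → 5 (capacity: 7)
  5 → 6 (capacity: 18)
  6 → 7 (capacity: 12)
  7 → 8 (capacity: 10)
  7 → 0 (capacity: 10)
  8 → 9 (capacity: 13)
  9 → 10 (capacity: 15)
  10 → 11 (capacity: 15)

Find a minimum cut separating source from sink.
Min cut value = 10, edges: (7,8)

Min cut value: 10
Partition: S = [0, 1, 2, 3, 4, 5, 6, 7], T = [8, 9, 10, 11]
Cut edges: (7,8)

By max-flow min-cut theorem, max flow = min cut = 10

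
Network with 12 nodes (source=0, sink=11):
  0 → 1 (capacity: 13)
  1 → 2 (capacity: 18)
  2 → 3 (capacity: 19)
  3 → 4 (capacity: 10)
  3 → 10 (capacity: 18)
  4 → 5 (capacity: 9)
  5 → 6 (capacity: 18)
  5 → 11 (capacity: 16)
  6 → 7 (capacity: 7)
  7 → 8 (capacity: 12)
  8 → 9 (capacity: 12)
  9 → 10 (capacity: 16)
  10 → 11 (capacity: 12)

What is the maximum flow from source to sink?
Maximum flow = 13

Max flow: 13

Flow assignment:
  0 → 1: 13/13
  1 → 2: 13/18
  2 → 3: 13/19
  3 → 4: 1/10
  3 → 10: 12/18
  4 → 5: 1/9
  5 → 11: 1/16
  10 → 11: 12/12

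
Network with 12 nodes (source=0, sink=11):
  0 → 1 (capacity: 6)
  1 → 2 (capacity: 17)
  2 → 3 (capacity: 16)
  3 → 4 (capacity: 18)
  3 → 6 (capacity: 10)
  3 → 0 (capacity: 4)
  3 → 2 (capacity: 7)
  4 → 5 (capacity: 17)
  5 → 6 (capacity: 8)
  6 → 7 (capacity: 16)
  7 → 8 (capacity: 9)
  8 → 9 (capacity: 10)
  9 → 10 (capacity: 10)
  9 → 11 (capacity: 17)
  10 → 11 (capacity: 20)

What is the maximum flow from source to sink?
Maximum flow = 6

Max flow: 6

Flow assignment:
  0 → 1: 6/6
  1 → 2: 6/17
  2 → 3: 6/16
  3 → 6: 6/10
  6 → 7: 6/16
  7 → 8: 6/9
  8 → 9: 6/10
  9 → 11: 6/17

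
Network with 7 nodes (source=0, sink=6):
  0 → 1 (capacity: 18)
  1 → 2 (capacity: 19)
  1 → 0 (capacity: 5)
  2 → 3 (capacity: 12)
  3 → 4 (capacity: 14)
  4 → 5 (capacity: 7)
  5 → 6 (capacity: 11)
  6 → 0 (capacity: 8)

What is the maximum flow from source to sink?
Maximum flow = 7

Max flow: 7

Flow assignment:
  0 → 1: 7/18
  1 → 2: 7/19
  2 → 3: 7/12
  3 → 4: 7/14
  4 → 5: 7/7
  5 → 6: 7/11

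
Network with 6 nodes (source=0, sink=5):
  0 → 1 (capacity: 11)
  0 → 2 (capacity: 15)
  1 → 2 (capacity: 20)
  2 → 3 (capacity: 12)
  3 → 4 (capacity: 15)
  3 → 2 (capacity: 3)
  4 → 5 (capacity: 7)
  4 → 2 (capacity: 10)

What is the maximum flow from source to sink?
Maximum flow = 7

Max flow: 7

Flow assignment:
  0 → 1: 7/11
  1 → 2: 7/20
  2 → 3: 7/12
  3 → 4: 7/15
  4 → 5: 7/7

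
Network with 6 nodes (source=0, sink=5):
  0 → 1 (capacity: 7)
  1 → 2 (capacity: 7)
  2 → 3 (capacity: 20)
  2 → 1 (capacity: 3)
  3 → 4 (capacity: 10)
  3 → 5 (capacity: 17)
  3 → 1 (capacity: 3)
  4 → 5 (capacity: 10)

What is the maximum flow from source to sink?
Maximum flow = 7

Max flow: 7

Flow assignment:
  0 → 1: 7/7
  1 → 2: 7/7
  2 → 3: 7/20
  3 → 5: 7/17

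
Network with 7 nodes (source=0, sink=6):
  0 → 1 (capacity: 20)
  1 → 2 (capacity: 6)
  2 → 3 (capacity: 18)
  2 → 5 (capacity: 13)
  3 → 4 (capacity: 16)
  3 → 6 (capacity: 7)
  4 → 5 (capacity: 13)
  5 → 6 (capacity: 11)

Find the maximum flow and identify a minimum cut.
Max flow = 6, Min cut edges: (1,2)

Maximum flow: 6
Minimum cut: (1,2)
Partition: S = [0, 1], T = [2, 3, 4, 5, 6]

Max-flow min-cut theorem verified: both equal 6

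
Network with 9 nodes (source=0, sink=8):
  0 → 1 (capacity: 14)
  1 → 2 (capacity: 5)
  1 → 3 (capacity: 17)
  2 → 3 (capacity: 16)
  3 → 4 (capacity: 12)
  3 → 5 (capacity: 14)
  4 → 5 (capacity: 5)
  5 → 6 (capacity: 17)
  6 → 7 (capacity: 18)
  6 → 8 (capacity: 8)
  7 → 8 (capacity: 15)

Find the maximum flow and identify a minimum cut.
Max flow = 14, Min cut edges: (0,1)

Maximum flow: 14
Minimum cut: (0,1)
Partition: S = [0], T = [1, 2, 3, 4, 5, 6, 7, 8]

Max-flow min-cut theorem verified: both equal 14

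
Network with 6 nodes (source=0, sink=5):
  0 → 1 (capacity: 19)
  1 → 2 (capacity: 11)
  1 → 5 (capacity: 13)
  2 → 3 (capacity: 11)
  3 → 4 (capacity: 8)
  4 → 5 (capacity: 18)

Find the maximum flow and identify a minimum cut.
Max flow = 19, Min cut edges: (0,1)

Maximum flow: 19
Minimum cut: (0,1)
Partition: S = [0], T = [1, 2, 3, 4, 5]

Max-flow min-cut theorem verified: both equal 19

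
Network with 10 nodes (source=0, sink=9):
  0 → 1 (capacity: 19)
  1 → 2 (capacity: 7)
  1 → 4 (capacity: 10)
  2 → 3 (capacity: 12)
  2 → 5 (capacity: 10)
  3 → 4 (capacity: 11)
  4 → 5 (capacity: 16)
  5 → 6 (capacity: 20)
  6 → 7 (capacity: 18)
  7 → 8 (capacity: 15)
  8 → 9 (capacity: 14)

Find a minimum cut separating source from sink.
Min cut value = 14, edges: (8,9)

Min cut value: 14
Partition: S = [0, 1, 2, 3, 4, 5, 6, 7, 8], T = [9]
Cut edges: (8,9)

By max-flow min-cut theorem, max flow = min cut = 14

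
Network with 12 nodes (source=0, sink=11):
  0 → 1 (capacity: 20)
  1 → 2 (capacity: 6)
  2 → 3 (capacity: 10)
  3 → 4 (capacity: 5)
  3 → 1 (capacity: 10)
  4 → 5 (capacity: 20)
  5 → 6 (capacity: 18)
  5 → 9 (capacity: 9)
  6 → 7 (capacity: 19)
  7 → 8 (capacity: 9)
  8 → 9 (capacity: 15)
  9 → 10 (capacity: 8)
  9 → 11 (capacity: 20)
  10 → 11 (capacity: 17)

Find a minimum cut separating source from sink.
Min cut value = 5, edges: (3,4)

Min cut value: 5
Partition: S = [0, 1, 2, 3], T = [4, 5, 6, 7, 8, 9, 10, 11]
Cut edges: (3,4)

By max-flow min-cut theorem, max flow = min cut = 5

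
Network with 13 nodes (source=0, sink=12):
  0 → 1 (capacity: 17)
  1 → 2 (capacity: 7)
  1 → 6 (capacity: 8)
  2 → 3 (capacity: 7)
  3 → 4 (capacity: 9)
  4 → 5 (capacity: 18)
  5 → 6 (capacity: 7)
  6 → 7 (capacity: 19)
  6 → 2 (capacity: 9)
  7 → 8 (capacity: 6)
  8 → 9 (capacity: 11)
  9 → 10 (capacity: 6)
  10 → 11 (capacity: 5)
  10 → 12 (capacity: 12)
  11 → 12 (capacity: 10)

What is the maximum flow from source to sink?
Maximum flow = 6

Max flow: 6

Flow assignment:
  0 → 1: 6/17
  1 → 2: 6/7
  2 → 3: 7/7
  3 → 4: 7/9
  4 → 5: 7/18
  5 → 6: 7/7
  6 → 7: 6/19
  6 → 2: 1/9
  7 → 8: 6/6
  8 → 9: 6/11
  9 → 10: 6/6
  10 → 12: 6/12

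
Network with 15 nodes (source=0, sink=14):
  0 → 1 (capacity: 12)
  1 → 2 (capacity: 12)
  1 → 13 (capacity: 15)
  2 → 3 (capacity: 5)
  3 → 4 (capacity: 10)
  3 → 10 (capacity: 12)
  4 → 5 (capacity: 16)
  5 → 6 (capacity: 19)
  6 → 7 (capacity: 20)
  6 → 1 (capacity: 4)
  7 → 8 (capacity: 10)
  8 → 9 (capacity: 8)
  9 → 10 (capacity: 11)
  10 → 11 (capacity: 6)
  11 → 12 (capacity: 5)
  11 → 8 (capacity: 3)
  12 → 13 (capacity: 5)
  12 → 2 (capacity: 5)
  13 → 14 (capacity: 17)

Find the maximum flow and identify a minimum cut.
Max flow = 12, Min cut edges: (0,1)

Maximum flow: 12
Minimum cut: (0,1)
Partition: S = [0], T = [1, 2, 3, 4, 5, 6, 7, 8, 9, 10, 11, 12, 13, 14]

Max-flow min-cut theorem verified: both equal 12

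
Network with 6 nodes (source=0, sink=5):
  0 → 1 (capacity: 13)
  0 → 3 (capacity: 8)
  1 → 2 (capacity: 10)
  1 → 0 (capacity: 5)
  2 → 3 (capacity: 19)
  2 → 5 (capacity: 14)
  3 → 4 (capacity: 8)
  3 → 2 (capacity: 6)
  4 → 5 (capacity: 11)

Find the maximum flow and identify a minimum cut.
Max flow = 18, Min cut edges: (0,3), (1,2)

Maximum flow: 18
Minimum cut: (0,3), (1,2)
Partition: S = [0, 1], T = [2, 3, 4, 5]

Max-flow min-cut theorem verified: both equal 18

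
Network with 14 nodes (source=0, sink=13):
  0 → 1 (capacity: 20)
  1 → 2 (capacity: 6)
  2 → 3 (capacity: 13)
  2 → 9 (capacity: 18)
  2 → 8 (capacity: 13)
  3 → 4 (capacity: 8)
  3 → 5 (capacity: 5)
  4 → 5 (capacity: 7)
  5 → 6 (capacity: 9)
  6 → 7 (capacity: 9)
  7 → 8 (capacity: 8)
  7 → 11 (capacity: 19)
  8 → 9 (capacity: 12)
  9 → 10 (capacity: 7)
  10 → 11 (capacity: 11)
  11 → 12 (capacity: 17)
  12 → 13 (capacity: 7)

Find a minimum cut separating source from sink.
Min cut value = 6, edges: (1,2)

Min cut value: 6
Partition: S = [0, 1], T = [2, 3, 4, 5, 6, 7, 8, 9, 10, 11, 12, 13]
Cut edges: (1,2)

By max-flow min-cut theorem, max flow = min cut = 6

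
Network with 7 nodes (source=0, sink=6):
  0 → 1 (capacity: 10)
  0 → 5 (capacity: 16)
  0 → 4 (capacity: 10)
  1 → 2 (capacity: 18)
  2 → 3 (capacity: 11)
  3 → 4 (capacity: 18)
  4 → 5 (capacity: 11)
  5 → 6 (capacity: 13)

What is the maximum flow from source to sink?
Maximum flow = 13

Max flow: 13

Flow assignment:
  0 → 1: 10/10
  0 → 5: 2/16
  0 → 4: 1/10
  1 → 2: 10/18
  2 → 3: 10/11
  3 → 4: 10/18
  4 → 5: 11/11
  5 → 6: 13/13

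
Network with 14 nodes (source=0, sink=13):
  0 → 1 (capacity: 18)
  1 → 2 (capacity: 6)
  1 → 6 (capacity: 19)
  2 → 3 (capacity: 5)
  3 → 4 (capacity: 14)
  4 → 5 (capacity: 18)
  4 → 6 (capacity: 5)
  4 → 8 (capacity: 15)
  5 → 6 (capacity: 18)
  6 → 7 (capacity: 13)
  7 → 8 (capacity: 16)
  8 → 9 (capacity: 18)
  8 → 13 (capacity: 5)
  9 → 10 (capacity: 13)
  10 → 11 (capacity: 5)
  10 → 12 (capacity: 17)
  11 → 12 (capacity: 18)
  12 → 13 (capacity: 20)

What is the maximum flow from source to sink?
Maximum flow = 18

Max flow: 18

Flow assignment:
  0 → 1: 18/18
  1 → 2: 5/6
  1 → 6: 13/19
  2 → 3: 5/5
  3 → 4: 5/14
  4 → 8: 5/15
  6 → 7: 13/13
  7 → 8: 13/16
  8 → 9: 13/18
  8 → 13: 5/5
  9 → 10: 13/13
  10 → 12: 13/17
  12 → 13: 13/20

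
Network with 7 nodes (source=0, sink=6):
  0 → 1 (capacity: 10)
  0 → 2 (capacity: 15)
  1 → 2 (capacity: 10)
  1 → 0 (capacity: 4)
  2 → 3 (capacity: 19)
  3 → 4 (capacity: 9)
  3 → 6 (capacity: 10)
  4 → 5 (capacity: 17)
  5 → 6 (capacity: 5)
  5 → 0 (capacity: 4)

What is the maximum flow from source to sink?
Maximum flow = 15

Max flow: 15

Flow assignment:
  0 → 1: 10/10
  0 → 2: 9/15
  1 → 2: 10/10
  2 → 3: 19/19
  3 → 4: 9/9
  3 → 6: 10/10
  4 → 5: 9/17
  5 → 6: 5/5
  5 → 0: 4/4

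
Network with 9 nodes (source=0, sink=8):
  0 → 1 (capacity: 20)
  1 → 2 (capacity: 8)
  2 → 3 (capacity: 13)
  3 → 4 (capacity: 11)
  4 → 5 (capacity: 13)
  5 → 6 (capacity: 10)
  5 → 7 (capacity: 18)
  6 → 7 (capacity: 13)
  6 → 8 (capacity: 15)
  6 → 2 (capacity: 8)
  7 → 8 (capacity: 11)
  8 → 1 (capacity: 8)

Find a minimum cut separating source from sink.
Min cut value = 8, edges: (1,2)

Min cut value: 8
Partition: S = [0, 1], T = [2, 3, 4, 5, 6, 7, 8]
Cut edges: (1,2)

By max-flow min-cut theorem, max flow = min cut = 8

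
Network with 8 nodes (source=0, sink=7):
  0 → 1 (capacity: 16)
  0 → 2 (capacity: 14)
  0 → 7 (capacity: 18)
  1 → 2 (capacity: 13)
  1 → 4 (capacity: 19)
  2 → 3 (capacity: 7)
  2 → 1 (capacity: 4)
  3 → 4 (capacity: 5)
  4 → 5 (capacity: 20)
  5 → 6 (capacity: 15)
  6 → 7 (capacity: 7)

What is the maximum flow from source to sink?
Maximum flow = 25

Max flow: 25

Flow assignment:
  0 → 2: 7/14
  0 → 7: 18/18
  1 → 4: 2/19
  2 → 3: 5/7
  2 → 1: 2/4
  3 → 4: 5/5
  4 → 5: 7/20
  5 → 6: 7/15
  6 → 7: 7/7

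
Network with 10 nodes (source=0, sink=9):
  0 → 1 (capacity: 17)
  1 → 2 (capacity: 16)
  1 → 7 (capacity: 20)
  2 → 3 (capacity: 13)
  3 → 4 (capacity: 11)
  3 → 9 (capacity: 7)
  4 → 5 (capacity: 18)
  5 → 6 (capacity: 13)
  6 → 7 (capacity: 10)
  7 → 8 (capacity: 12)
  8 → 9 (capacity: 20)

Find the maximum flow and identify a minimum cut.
Max flow = 17, Min cut edges: (0,1)

Maximum flow: 17
Minimum cut: (0,1)
Partition: S = [0], T = [1, 2, 3, 4, 5, 6, 7, 8, 9]

Max-flow min-cut theorem verified: both equal 17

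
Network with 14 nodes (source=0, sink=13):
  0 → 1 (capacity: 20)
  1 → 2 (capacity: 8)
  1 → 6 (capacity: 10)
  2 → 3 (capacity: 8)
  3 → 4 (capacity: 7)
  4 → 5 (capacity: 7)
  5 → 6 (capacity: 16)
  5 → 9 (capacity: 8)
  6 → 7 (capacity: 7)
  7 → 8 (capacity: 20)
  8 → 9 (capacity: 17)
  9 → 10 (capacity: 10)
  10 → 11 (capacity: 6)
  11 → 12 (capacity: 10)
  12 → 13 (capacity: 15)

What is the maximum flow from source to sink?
Maximum flow = 6

Max flow: 6

Flow assignment:
  0 → 1: 6/20
  1 → 2: 6/8
  2 → 3: 6/8
  3 → 4: 6/7
  4 → 5: 6/7
  5 → 6: 6/16
  6 → 7: 6/7
  7 → 8: 6/20
  8 → 9: 6/17
  9 → 10: 6/10
  10 → 11: 6/6
  11 → 12: 6/10
  12 → 13: 6/15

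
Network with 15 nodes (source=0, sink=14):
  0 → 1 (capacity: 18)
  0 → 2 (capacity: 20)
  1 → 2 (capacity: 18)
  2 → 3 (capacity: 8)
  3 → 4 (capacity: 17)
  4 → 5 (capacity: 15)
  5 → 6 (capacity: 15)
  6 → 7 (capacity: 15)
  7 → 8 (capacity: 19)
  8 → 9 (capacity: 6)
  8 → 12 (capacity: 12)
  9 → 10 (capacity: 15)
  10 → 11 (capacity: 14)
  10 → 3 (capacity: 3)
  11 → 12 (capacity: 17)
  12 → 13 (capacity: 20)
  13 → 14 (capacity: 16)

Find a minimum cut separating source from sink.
Min cut value = 8, edges: (2,3)

Min cut value: 8
Partition: S = [0, 1, 2], T = [3, 4, 5, 6, 7, 8, 9, 10, 11, 12, 13, 14]
Cut edges: (2,3)

By max-flow min-cut theorem, max flow = min cut = 8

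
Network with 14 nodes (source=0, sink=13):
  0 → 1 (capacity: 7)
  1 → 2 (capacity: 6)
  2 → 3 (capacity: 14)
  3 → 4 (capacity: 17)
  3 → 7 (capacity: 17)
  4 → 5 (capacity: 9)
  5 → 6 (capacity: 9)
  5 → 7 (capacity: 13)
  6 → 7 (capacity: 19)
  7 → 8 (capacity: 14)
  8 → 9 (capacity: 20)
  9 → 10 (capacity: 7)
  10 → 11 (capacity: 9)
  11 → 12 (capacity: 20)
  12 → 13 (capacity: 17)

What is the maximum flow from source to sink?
Maximum flow = 6

Max flow: 6

Flow assignment:
  0 → 1: 6/7
  1 → 2: 6/6
  2 → 3: 6/14
  3 → 7: 6/17
  7 → 8: 6/14
  8 → 9: 6/20
  9 → 10: 6/7
  10 → 11: 6/9
  11 → 12: 6/20
  12 → 13: 6/17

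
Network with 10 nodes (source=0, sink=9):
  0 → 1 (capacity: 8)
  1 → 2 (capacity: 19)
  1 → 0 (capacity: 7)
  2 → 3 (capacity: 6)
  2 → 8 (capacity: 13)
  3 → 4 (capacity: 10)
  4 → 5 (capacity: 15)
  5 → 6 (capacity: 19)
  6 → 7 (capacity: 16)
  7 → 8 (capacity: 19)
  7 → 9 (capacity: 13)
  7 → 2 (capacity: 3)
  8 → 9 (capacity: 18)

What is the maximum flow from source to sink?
Maximum flow = 8

Max flow: 8

Flow assignment:
  0 → 1: 8/8
  1 → 2: 8/19
  2 → 8: 8/13
  8 → 9: 8/18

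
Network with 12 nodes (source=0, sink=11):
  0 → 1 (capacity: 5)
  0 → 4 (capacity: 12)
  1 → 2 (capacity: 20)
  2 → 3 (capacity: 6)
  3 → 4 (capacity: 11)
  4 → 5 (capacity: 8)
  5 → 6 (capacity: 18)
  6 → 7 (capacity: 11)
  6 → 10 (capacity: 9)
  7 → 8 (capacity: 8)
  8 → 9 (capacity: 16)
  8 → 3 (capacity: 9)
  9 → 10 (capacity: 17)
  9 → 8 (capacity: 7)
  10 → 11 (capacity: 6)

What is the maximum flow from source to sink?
Maximum flow = 6

Max flow: 6

Flow assignment:
  0 → 4: 6/12
  4 → 5: 6/8
  5 → 6: 6/18
  6 → 10: 6/9
  10 → 11: 6/6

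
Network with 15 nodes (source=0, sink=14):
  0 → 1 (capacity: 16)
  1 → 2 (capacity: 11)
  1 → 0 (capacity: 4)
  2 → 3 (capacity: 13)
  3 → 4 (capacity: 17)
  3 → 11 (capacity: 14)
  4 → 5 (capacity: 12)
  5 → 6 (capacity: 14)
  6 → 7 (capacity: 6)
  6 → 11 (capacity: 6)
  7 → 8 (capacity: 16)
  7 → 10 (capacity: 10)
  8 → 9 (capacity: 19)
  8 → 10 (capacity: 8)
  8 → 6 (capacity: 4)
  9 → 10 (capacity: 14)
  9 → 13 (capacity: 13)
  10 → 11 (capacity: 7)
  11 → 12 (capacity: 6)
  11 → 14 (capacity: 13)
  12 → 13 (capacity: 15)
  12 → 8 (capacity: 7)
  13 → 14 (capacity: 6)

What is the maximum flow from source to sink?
Maximum flow = 11

Max flow: 11

Flow assignment:
  0 → 1: 11/16
  1 → 2: 11/11
  2 → 3: 11/13
  3 → 11: 11/14
  11 → 14: 11/13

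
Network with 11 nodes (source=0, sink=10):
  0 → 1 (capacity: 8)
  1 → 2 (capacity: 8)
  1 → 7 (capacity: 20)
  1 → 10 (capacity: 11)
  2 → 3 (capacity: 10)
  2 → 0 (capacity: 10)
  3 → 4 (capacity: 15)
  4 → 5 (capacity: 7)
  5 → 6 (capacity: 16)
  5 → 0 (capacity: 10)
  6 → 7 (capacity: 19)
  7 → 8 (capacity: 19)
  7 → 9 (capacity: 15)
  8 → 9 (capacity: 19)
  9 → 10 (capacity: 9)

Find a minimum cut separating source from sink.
Min cut value = 8, edges: (0,1)

Min cut value: 8
Partition: S = [0], T = [1, 2, 3, 4, 5, 6, 7, 8, 9, 10]
Cut edges: (0,1)

By max-flow min-cut theorem, max flow = min cut = 8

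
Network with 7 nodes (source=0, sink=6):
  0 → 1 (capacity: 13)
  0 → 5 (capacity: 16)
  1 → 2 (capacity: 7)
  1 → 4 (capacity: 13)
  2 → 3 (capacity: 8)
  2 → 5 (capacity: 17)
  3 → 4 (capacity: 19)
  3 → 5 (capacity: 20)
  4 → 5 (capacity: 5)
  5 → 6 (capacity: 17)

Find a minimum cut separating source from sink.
Min cut value = 17, edges: (5,6)

Min cut value: 17
Partition: S = [0, 1, 2, 3, 4, 5], T = [6]
Cut edges: (5,6)

By max-flow min-cut theorem, max flow = min cut = 17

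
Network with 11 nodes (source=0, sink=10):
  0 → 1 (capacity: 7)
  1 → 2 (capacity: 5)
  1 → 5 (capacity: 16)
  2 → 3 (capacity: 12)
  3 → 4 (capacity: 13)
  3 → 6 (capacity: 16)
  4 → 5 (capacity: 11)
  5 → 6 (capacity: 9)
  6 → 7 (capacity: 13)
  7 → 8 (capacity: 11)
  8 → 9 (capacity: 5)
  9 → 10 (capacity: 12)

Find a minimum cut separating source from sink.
Min cut value = 5, edges: (8,9)

Min cut value: 5
Partition: S = [0, 1, 2, 3, 4, 5, 6, 7, 8], T = [9, 10]
Cut edges: (8,9)

By max-flow min-cut theorem, max flow = min cut = 5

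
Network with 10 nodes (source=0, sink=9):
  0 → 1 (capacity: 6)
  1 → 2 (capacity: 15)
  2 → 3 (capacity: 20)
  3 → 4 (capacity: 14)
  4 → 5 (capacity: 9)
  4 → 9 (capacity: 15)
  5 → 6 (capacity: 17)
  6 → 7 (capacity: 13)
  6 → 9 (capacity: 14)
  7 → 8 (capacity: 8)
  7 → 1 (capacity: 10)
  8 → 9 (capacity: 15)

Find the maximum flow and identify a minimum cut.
Max flow = 6, Min cut edges: (0,1)

Maximum flow: 6
Minimum cut: (0,1)
Partition: S = [0], T = [1, 2, 3, 4, 5, 6, 7, 8, 9]

Max-flow min-cut theorem verified: both equal 6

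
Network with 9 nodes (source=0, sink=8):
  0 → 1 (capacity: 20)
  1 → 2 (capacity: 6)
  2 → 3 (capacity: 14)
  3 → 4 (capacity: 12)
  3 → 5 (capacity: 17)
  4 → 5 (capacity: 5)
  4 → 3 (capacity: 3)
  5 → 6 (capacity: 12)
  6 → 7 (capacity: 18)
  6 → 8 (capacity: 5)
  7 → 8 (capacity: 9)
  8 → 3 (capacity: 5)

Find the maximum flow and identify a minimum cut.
Max flow = 6, Min cut edges: (1,2)

Maximum flow: 6
Minimum cut: (1,2)
Partition: S = [0, 1], T = [2, 3, 4, 5, 6, 7, 8]

Max-flow min-cut theorem verified: both equal 6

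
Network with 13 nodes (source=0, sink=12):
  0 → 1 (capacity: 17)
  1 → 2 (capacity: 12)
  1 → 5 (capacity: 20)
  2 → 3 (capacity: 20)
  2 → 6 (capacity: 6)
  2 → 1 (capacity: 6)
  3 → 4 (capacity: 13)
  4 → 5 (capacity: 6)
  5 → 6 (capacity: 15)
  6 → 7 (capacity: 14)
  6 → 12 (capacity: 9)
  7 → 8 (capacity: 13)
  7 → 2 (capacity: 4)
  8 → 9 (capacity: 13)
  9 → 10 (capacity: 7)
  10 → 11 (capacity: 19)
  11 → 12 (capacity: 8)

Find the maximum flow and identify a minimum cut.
Max flow = 16, Min cut edges: (6,12), (9,10)

Maximum flow: 16
Minimum cut: (6,12), (9,10)
Partition: S = [0, 1, 2, 3, 4, 5, 6, 7, 8, 9], T = [10, 11, 12]

Max-flow min-cut theorem verified: both equal 16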